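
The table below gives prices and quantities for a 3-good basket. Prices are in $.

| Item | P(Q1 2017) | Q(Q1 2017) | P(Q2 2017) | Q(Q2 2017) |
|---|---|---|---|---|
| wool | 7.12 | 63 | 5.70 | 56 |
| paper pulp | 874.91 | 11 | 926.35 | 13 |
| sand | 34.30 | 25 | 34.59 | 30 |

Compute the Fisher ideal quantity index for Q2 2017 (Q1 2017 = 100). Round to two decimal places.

Laspeyres component (base-period weights):
ΣP(Q1 2017)Q(Q2 2017) = 7.12×56 + 874.91×13 + 34.30×30 = 398.72 + 11373.83 + 1029 = 12801.55
ΣP(Q1 2017)Q(Q1 2017) = 7.12×63 + 874.91×11 + 34.30×25 = 448.56 + 9624.01 + 857.5 = 10930.07
L = 12801.55 / 10930.07 × 100 = 117.1223
Paasche component (current-period weights):
ΣP(Q2 2017)Q(Q2 2017) = 5.70×56 + 926.35×13 + 34.59×30 = 319.2 + 12042.55 + 1037.7 = 13399.45
ΣP(Q2 2017)Q(Q1 2017) = 5.70×63 + 926.35×11 + 34.59×25 = 359.1 + 10189.85 + 864.75 = 11413.7
P = 13399.45 / 11413.7 × 100 = 117.3980
Fisher = √(L × P) = √(117.1223 × 117.3980) = 117.2600

117.26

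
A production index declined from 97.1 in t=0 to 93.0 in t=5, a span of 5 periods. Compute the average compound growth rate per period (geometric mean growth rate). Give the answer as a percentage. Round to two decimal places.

-0.86%

Growth factor = (93.0/97.1)^(1/5) = (0.957775)^(1/5) = 0.991409
Growth rate = 0.991409 − 1 = -0.008591 = -0.8591%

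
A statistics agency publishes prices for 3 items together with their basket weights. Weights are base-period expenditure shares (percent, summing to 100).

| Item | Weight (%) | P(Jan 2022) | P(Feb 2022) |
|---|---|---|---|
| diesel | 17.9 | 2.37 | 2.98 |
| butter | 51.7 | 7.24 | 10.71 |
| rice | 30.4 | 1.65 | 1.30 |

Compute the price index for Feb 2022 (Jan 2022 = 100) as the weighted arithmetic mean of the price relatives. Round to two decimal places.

122.94

diesel: 17.9 × (2.98/2.37) = 17.9 × 1.257384 = 22.5072
butter: 51.7 × (10.71/7.24) = 51.7 × 1.479282 = 76.4789
rice: 30.4 × (1.30/1.65) = 30.4 × 0.787879 = 23.9515
Index = Σ wᵢ·(p₁ᵢ/p₀ᵢ) = 22.5072 + 76.4789 + 23.9515 = 122.9376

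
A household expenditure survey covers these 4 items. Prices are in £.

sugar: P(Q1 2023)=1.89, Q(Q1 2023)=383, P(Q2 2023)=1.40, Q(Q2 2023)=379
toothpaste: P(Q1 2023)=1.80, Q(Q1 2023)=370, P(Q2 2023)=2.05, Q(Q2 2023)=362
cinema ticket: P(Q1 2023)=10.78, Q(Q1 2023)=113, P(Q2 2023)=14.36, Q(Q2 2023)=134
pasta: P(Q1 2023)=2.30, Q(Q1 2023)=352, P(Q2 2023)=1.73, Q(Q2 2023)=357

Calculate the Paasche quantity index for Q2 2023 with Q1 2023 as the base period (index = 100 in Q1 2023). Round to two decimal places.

Paasche quantity index uses current-period prices as weights.
ΣP(Q2 2023)·Q(Q2 2023) = 1.40×379 + 2.05×362 + 14.36×134 + 1.73×357 = 530.6 + 742.1 + 1924.24 + 617.61 = 3814.55
ΣP(Q2 2023)·Q(Q1 2023) = 1.40×383 + 2.05×370 + 14.36×113 + 1.73×352 = 536.2 + 758.5 + 1622.68 + 608.96 = 3526.34
Index = 3814.55 / 3526.34 × 100 = 108.1731

108.17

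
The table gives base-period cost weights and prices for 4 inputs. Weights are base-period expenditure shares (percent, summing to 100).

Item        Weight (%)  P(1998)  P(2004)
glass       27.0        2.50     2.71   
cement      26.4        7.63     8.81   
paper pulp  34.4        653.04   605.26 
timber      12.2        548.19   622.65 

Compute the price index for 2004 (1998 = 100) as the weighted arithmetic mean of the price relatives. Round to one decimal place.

glass: 27.0 × (2.71/2.50) = 27.0 × 1.084000 = 29.2680
cement: 26.4 × (8.81/7.63) = 26.4 × 1.154653 = 30.4828
paper pulp: 34.4 × (605.26/653.04) = 34.4 × 0.926834 = 31.8831
timber: 12.2 × (622.65/548.19) = 12.2 × 1.135829 = 13.8571
Index = Σ wᵢ·(p₁ᵢ/p₀ᵢ) = 29.2680 + 30.4828 + 31.8831 + 13.8571 = 105.4910

105.5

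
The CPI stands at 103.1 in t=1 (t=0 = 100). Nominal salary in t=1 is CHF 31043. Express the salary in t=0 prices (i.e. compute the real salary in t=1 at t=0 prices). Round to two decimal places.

Real = Nominal ÷ (Index/100) = 31043 ÷ (103.1/100)
     = 31043 ÷ 1.031 = 30109.6023

30109.60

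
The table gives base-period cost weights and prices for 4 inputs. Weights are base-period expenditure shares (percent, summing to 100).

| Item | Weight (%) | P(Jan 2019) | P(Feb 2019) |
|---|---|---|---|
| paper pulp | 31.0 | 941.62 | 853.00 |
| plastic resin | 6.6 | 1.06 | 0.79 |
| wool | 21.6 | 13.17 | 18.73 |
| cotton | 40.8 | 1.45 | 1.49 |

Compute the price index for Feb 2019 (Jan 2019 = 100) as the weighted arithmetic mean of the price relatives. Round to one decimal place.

105.6

paper pulp: 31.0 × (853.00/941.62) = 31.0 × 0.905886 = 28.0825
plastic resin: 6.6 × (0.79/1.06) = 6.6 × 0.745283 = 4.9189
wool: 21.6 × (18.73/13.17) = 21.6 × 1.422172 = 30.7189
cotton: 40.8 × (1.49/1.45) = 40.8 × 1.027586 = 41.9255
Index = Σ wᵢ·(p₁ᵢ/p₀ᵢ) = 28.0825 + 4.9189 + 30.7189 + 41.9255 = 105.6457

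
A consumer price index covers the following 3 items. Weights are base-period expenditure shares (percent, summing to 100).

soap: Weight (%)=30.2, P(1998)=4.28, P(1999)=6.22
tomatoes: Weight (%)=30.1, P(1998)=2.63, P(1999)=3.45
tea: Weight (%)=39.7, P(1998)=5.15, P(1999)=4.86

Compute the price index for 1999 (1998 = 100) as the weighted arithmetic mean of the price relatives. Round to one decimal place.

soap: 30.2 × (6.22/4.28) = 30.2 × 1.453271 = 43.8888
tomatoes: 30.1 × (3.45/2.63) = 30.1 × 1.311787 = 39.4848
tea: 39.7 × (4.86/5.15) = 39.7 × 0.943689 = 37.4645
Index = Σ wᵢ·(p₁ᵢ/p₀ᵢ) = 43.8888 + 39.4848 + 37.4645 = 120.8380

120.8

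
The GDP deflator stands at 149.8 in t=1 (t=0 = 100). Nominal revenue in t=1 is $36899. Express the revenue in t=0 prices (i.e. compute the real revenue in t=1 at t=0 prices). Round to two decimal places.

Real = Nominal ÷ (Index/100) = 36899 ÷ (149.8/100)
     = 36899 ÷ 1.498 = 24632.1762

24632.18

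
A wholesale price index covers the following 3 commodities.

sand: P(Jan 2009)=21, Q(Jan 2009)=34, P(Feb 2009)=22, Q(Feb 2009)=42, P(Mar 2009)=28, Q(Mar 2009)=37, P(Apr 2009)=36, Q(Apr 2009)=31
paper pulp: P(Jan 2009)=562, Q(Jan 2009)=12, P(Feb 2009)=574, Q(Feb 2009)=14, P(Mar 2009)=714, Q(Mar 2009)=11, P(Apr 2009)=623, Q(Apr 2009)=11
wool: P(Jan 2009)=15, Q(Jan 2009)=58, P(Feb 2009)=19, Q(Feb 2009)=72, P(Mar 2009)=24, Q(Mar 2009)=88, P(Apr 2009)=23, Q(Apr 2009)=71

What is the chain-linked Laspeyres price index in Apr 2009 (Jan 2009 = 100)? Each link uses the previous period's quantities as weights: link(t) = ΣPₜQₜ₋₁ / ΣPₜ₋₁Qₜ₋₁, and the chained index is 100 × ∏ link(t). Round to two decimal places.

121.61

Link Jan 2009→Feb 2009:
ΣP(Feb 2009)Q(Jan 2009) = 22×34 + 574×12 + 19×58 = 748 + 6888 + 1102 = 8738
ΣP(Jan 2009)Q(Jan 2009) = 21×34 + 562×12 + 15×58 = 714 + 6744 + 870 = 8328
link = 8738/8328 = 1.049232
Link Feb 2009→Mar 2009:
ΣP(Mar 2009)Q(Feb 2009) = 28×42 + 714×14 + 24×72 = 1176 + 9996 + 1728 = 12900
ΣP(Feb 2009)Q(Feb 2009) = 22×42 + 574×14 + 19×72 = 924 + 8036 + 1368 = 10328
link = 12900/10328 = 1.249032
Link Mar 2009→Apr 2009:
ΣP(Apr 2009)Q(Mar 2009) = 36×37 + 623×11 + 23×88 = 1332 + 6853 + 2024 = 10209
ΣP(Mar 2009)Q(Mar 2009) = 28×37 + 714×11 + 24×88 = 1036 + 7854 + 2112 = 11002
link = 10209/11002 = 0.927922
Chained index = 100 × 1.049232 × 1.249032 × 0.927922 = 121.6064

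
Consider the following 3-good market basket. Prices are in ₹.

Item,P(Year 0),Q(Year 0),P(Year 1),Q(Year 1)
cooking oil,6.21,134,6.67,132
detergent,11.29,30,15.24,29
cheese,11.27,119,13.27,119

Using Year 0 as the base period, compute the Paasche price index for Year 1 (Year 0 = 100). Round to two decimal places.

Paasche price index uses current-period quantities as weights.
ΣP(Year 1)·Q(Year 1) = 6.67×132 + 15.24×29 + 13.27×119 = 880.44 + 441.96 + 1579.13 = 2901.53
ΣP(Year 0)·Q(Year 1) = 6.21×132 + 11.29×29 + 11.27×119 = 819.72 + 327.41 + 1341.13 = 2488.26
Index = 2901.53 / 2488.26 × 100 = 116.6088

116.61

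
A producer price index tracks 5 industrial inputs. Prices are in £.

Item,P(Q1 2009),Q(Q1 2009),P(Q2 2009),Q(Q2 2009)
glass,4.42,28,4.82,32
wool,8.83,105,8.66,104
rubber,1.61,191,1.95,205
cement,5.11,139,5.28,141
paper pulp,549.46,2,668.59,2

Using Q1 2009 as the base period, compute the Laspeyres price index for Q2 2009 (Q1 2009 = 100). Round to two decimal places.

110.11

Laspeyres price index uses base-period quantities as weights.
ΣP(Q2 2009)·Q(Q1 2009) = 4.82×28 + 8.66×105 + 1.95×191 + 5.28×139 + 668.59×2 = 134.96 + 909.3 + 372.45 + 733.92 + 1337.18 = 3487.81
ΣP(Q1 2009)·Q(Q1 2009) = 4.42×28 + 8.83×105 + 1.61×191 + 5.11×139 + 549.46×2 = 123.76 + 927.15 + 307.51 + 710.29 + 1098.92 = 3167.63
Index = 3487.81 / 3167.63 × 100 = 110.1079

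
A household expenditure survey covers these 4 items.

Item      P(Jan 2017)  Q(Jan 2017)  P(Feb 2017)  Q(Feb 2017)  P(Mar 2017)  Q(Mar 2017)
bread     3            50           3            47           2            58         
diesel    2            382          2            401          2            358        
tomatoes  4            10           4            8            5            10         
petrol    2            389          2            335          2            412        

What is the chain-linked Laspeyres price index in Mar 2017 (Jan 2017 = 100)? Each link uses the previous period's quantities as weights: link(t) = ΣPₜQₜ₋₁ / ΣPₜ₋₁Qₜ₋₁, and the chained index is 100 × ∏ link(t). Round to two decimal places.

97.63

Link Jan 2017→Feb 2017:
ΣP(Feb 2017)Q(Jan 2017) = 3×50 + 2×382 + 4×10 + 2×389 = 150 + 764 + 40 + 778 = 1732
ΣP(Jan 2017)Q(Jan 2017) = 3×50 + 2×382 + 4×10 + 2×389 = 150 + 764 + 40 + 778 = 1732
link = 1732/1732 = 1.000000
Link Feb 2017→Mar 2017:
ΣP(Mar 2017)Q(Feb 2017) = 2×47 + 2×401 + 5×8 + 2×335 = 94 + 802 + 40 + 670 = 1606
ΣP(Feb 2017)Q(Feb 2017) = 3×47 + 2×401 + 4×8 + 2×335 = 141 + 802 + 32 + 670 = 1645
link = 1606/1645 = 0.976292
Chained index = 100 × 1.000000 × 0.976292 = 97.6292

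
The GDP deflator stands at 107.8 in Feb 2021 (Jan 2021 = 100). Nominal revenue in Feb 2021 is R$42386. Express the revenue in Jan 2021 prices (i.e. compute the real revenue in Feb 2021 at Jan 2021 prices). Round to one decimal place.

39319.1

Real = Nominal ÷ (Index/100) = 42386 ÷ (107.8/100)
     = 42386 ÷ 1.078 = 39319.1095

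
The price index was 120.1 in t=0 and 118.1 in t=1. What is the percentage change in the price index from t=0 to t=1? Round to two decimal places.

Change = (118.1 − 120.1) / 120.1 × 100
       = -2.0 / 120.1 × 100 = -1.6653%

-1.67%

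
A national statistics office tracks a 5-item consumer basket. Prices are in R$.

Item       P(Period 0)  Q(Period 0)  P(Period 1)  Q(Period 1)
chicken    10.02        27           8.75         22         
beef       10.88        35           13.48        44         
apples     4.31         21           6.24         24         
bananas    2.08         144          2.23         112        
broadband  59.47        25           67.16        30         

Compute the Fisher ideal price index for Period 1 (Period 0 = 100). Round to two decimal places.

112.89

Laspeyres component (base-period weights):
ΣP(Period 1)Q(Period 0) = 8.75×27 + 13.48×35 + 6.24×21 + 2.23×144 + 67.16×25 = 236.25 + 471.8 + 131.04 + 321.12 + 1679 = 2839.21
ΣP(Period 0)Q(Period 0) = 10.02×27 + 10.88×35 + 4.31×21 + 2.08×144 + 59.47×25 = 270.54 + 380.8 + 90.51 + 299.52 + 1486.75 = 2528.12
L = 2839.21 / 2528.12 × 100 = 112.3052
Paasche component (current-period weights):
ΣP(Period 1)Q(Period 1) = 8.75×22 + 13.48×44 + 6.24×24 + 2.23×112 + 67.16×30 = 192.5 + 593.12 + 149.76 + 249.76 + 2014.8 = 3199.94
ΣP(Period 0)Q(Period 1) = 10.02×22 + 10.88×44 + 4.31×24 + 2.08×112 + 59.47×30 = 220.44 + 478.72 + 103.44 + 232.96 + 1784.1 = 2819.66
P = 3199.94 / 2819.66 × 100 = 113.4867
Fisher = √(L × P) = √(112.3052 × 113.4867) = 112.8944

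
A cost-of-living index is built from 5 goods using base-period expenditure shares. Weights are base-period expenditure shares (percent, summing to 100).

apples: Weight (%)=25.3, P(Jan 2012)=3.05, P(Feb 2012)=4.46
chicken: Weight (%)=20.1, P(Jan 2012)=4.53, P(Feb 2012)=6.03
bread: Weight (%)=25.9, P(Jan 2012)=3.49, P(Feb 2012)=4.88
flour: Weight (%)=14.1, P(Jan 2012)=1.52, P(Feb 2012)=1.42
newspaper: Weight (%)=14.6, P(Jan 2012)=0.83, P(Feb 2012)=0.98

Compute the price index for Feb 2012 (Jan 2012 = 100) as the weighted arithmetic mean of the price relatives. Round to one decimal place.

130.4

apples: 25.3 × (4.46/3.05) = 25.3 × 1.462295 = 36.9961
chicken: 20.1 × (6.03/4.53) = 20.1 × 1.331126 = 26.7556
bread: 25.9 × (4.88/3.49) = 25.9 × 1.398281 = 36.2155
flour: 14.1 × (1.42/1.52) = 14.1 × 0.934211 = 13.1724
newspaper: 14.6 × (0.98/0.83) = 14.6 × 1.180723 = 17.2386
Index = Σ wᵢ·(p₁ᵢ/p₀ᵢ) = 36.9961 + 26.7556 + 36.2155 + 13.1724 + 17.2386 = 130.3781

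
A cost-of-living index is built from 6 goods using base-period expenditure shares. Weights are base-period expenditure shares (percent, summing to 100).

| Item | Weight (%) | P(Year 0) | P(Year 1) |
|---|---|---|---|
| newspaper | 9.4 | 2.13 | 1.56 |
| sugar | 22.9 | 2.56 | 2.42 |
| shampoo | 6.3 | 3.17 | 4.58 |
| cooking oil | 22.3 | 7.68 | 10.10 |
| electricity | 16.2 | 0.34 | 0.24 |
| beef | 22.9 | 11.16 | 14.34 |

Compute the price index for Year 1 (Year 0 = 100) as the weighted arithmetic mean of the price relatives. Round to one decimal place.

107.8

newspaper: 9.4 × (1.56/2.13) = 9.4 × 0.732394 = 6.8845
sugar: 22.9 × (2.42/2.56) = 22.9 × 0.945312 = 21.6477
shampoo: 6.3 × (4.58/3.17) = 6.3 × 1.444795 = 9.1022
cooking oil: 22.3 × (10.10/7.68) = 22.3 × 1.315104 = 29.3268
electricity: 16.2 × (0.24/0.34) = 16.2 × 0.705882 = 11.4353
beef: 22.9 × (14.34/11.16) = 22.9 × 1.284946 = 29.4253
Index = Σ wᵢ·(p₁ᵢ/p₀ᵢ) = 6.8845 + 21.6477 + 9.1022 + 29.3268 + 11.4353 + 29.4253 = 107.8218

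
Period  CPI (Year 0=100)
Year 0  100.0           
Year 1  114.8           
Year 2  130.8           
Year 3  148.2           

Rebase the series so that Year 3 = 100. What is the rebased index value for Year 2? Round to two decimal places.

Rebased(Year 2) = 130.8 / 148.2 × 100 = 88.2591

88.26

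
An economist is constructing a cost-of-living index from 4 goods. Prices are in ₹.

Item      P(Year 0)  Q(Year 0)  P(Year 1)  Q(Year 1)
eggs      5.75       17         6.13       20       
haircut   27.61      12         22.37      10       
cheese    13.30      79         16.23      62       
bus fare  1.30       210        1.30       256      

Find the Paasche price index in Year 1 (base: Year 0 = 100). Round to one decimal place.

108.8

Paasche price index uses current-period quantities as weights.
ΣP(Year 1)·Q(Year 1) = 6.13×20 + 22.37×10 + 16.23×62 + 1.30×256 = 122.6 + 223.7 + 1006.26 + 332.8 = 1685.36
ΣP(Year 0)·Q(Year 1) = 5.75×20 + 27.61×10 + 13.30×62 + 1.30×256 = 115 + 276.1 + 824.6 + 332.8 = 1548.5
Index = 1685.36 / 1548.5 × 100 = 108.8382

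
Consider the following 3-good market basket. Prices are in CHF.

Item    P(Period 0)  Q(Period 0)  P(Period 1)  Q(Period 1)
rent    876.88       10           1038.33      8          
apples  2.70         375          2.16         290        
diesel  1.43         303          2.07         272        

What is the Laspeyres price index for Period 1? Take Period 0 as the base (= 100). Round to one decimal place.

Laspeyres price index uses base-period quantities as weights.
ΣP(Period 1)·Q(Period 0) = 1038.33×10 + 2.16×375 + 2.07×303 = 10383.3 + 810 + 627.21 = 11820.51
ΣP(Period 0)·Q(Period 0) = 876.88×10 + 2.70×375 + 1.43×303 = 8768.8 + 1012.5 + 433.29 = 10214.59
Index = 11820.51 / 10214.59 × 100 = 115.7218

115.7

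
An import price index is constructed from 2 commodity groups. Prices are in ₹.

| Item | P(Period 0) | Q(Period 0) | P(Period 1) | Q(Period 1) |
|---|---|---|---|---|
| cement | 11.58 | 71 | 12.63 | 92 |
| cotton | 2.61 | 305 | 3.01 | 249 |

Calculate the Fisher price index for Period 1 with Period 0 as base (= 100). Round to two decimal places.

111.79

Laspeyres component (base-period weights):
ΣP(Period 1)Q(Period 0) = 12.63×71 + 3.01×305 = 896.73 + 918.05 = 1814.78
ΣP(Period 0)Q(Period 0) = 11.58×71 + 2.61×305 = 822.18 + 796.05 = 1618.23
L = 1814.78 / 1618.23 × 100 = 112.1460
Paasche component (current-period weights):
ΣP(Period 1)Q(Period 1) = 12.63×92 + 3.01×249 = 1161.96 + 749.49 = 1911.45
ΣP(Period 0)Q(Period 1) = 11.58×92 + 2.61×249 = 1065.36 + 649.89 = 1715.25
P = 1911.45 / 1715.25 × 100 = 111.4386
Fisher = √(L × P) = √(112.1460 × 111.4386) = 111.7917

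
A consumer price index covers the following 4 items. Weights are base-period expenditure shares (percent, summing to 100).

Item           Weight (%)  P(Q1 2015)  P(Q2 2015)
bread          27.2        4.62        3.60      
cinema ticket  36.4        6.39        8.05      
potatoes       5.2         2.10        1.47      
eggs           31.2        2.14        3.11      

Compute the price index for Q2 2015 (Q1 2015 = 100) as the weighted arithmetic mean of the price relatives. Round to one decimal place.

bread: 27.2 × (3.60/4.62) = 27.2 × 0.779221 = 21.1948
cinema ticket: 36.4 × (8.05/6.39) = 36.4 × 1.259781 = 45.8560
potatoes: 5.2 × (1.47/2.10) = 5.2 × 0.700000 = 3.6400
eggs: 31.2 × (3.11/2.14) = 31.2 × 1.453271 = 45.3421
Index = Σ wᵢ·(p₁ᵢ/p₀ᵢ) = 21.1948 + 45.8560 + 3.6400 + 45.3421 = 116.0329

116.0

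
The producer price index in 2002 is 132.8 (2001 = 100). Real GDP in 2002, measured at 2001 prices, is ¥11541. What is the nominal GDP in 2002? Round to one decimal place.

15326.4

Nominal = Real × (Index/100) = 11541 × (132.8/100)
        = 11541 × 1.328 = 15326.4480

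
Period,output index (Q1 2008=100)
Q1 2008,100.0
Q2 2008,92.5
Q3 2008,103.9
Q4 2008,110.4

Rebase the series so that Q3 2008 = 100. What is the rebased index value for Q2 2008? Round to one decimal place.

Rebased(Q2 2008) = 92.5 / 103.9 × 100 = 89.0279

89.0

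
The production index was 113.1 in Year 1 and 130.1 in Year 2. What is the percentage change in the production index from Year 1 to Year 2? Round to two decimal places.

15.03%

Change = (130.1 − 113.1) / 113.1 × 100
       = 17.0 / 113.1 × 100 = 15.0309%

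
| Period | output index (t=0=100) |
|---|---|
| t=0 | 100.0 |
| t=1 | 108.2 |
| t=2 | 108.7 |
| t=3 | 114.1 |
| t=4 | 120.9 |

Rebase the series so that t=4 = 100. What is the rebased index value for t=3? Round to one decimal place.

Rebased(t=3) = 114.1 / 120.9 × 100 = 94.3755

94.4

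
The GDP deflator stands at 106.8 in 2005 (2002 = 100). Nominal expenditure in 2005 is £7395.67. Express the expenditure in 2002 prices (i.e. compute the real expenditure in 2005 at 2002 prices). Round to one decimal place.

Real = Nominal ÷ (Index/100) = 7395.67 ÷ (106.8/100)
     = 7395.67 ÷ 1.068 = 6924.7846

6924.8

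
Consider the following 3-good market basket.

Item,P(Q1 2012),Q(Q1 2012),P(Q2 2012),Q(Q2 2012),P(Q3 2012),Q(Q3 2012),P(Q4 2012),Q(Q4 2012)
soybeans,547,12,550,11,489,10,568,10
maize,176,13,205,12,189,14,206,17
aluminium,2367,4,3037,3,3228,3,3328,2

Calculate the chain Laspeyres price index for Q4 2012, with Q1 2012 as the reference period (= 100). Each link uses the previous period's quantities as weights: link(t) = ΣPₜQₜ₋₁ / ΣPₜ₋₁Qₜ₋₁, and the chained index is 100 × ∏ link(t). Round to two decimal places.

123.83

Link Q1 2012→Q2 2012:
ΣP(Q2 2012)Q(Q1 2012) = 550×12 + 205×13 + 3037×4 = 6600 + 2665 + 12148 = 21413
ΣP(Q1 2012)Q(Q1 2012) = 547×12 + 176×13 + 2367×4 = 6564 + 2288 + 9468 = 18320
link = 21413/18320 = 1.168832
Link Q2 2012→Q3 2012:
ΣP(Q3 2012)Q(Q2 2012) = 489×11 + 189×12 + 3228×3 = 5379 + 2268 + 9684 = 17331
ΣP(Q2 2012)Q(Q2 2012) = 550×11 + 205×12 + 3037×3 = 6050 + 2460 + 9111 = 17621
link = 17331/17621 = 0.983542
Link Q3 2012→Q4 2012:
ΣP(Q4 2012)Q(Q3 2012) = 568×10 + 206×14 + 3328×3 = 5680 + 2884 + 9984 = 18548
ΣP(Q3 2012)Q(Q3 2012) = 489×10 + 189×14 + 3228×3 = 4890 + 2646 + 9684 = 17220
link = 18548/17220 = 1.077120
Chained index = 100 × 1.168832 × 0.983542 × 1.077120 = 123.8252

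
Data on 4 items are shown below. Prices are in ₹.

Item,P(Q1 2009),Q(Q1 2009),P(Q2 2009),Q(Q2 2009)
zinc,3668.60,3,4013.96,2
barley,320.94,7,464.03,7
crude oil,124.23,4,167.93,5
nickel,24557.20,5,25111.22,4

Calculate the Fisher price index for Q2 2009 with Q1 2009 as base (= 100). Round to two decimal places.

Laspeyres component (base-period weights):
ΣP(Q2 2009)Q(Q1 2009) = 4013.96×3 + 464.03×7 + 167.93×4 + 25111.22×5 = 12041.88 + 3248.21 + 671.72 + 125556.1 = 141517.91
ΣP(Q1 2009)Q(Q1 2009) = 3668.60×3 + 320.94×7 + 124.23×4 + 24557.20×5 = 11005.8 + 2246.58 + 496.92 + 122786 = 136535.3
L = 141517.91 / 136535.3 × 100 = 103.6493
Paasche component (current-period weights):
ΣP(Q2 2009)Q(Q2 2009) = 4013.96×2 + 464.03×7 + 167.93×5 + 25111.22×4 = 8027.92 + 3248.21 + 839.65 + 100444.88 = 112560.66
ΣP(Q1 2009)Q(Q2 2009) = 3668.60×2 + 320.94×7 + 124.23×5 + 24557.20×4 = 7337.2 + 2246.58 + 621.15 + 98228.8 = 108433.73
P = 112560.66 / 108433.73 × 100 = 103.8059
Fisher = √(L × P) = √(103.6493 × 103.8059) = 103.7276

103.73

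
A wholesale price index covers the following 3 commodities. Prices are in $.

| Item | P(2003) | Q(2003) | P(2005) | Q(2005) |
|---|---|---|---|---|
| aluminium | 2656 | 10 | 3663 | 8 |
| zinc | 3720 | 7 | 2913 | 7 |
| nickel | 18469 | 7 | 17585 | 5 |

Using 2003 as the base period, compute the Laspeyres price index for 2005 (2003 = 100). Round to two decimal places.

99.03

Laspeyres price index uses base-period quantities as weights.
ΣP(2005)·Q(2003) = 3663×10 + 2913×7 + 17585×7 = 36630 + 20391 + 123095 = 180116
ΣP(2003)·Q(2003) = 2656×10 + 3720×7 + 18469×7 = 26560 + 26040 + 129283 = 181883
Index = 180116 / 181883 × 100 = 99.0285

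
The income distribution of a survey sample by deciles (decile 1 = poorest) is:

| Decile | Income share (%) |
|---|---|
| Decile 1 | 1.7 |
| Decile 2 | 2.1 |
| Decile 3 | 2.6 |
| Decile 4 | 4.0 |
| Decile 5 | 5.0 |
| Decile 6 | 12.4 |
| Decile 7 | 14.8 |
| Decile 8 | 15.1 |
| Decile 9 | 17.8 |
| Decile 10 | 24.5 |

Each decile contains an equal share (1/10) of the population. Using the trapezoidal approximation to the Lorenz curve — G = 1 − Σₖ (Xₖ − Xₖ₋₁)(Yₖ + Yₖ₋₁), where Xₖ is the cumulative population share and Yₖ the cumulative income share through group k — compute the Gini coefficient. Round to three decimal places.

Cumulative income shares Yₖ: 0.0170, 0.0380, 0.0640, 0.1040, 0.1540, 0.2780, 0.4260, 0.5770, 0.7550, 1.0000
Σ (Xₖ−Xₖ₋₁)(Yₖ+Yₖ₋₁) = (1/10)(0.0170+0.0000) + (1/10)(0.0380+0.0170) + (1/10)(0.0640+0.0380) + (1/10)(0.1040+0.0640) + (1/10)(0.1540+0.1040) + (1/10)(0.2780+0.1540) + (1/10)(0.4260+0.2780) + (1/10)(0.5770+0.4260) + (1/10)(0.7550+0.5770) + (1/10)(1.0000+0.7550)
  = 0.0017 + 0.0055 + 0.0102 + 0.0168 + 0.0258 + 0.0432 + 0.0704 + 0.1003 + 0.1332 + 0.1755 = 0.5826
G = 1 − 0.5826 = 0.4174

0.417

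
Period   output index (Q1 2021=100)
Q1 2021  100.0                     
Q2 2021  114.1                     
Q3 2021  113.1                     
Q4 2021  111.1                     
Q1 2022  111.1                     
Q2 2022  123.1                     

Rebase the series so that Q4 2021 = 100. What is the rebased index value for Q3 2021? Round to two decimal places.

Rebased(Q3 2021) = 113.1 / 111.1 × 100 = 101.8002

101.80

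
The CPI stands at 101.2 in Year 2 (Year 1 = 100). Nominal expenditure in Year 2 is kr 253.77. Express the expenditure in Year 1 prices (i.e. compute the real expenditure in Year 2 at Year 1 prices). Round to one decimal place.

Real = Nominal ÷ (Index/100) = 253.77 ÷ (101.2/100)
     = 253.77 ÷ 1.012 = 250.7609

250.8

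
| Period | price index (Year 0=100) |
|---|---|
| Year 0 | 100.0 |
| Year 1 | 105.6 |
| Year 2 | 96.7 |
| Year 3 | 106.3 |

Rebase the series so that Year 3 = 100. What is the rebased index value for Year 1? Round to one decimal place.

99.3

Rebased(Year 1) = 105.6 / 106.3 × 100 = 99.3415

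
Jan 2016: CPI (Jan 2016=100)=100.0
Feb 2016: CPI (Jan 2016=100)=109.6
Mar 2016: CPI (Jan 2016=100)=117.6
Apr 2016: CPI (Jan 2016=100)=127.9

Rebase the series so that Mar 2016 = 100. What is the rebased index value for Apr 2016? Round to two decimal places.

Rebased(Apr 2016) = 127.9 / 117.6 × 100 = 108.7585

108.76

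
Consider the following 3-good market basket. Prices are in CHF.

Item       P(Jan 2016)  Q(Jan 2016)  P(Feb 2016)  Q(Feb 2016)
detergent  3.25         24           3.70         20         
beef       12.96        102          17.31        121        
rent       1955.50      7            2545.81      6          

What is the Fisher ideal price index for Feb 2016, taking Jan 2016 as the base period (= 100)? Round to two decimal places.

130.45

Laspeyres component (base-period weights):
ΣP(Feb 2016)Q(Jan 2016) = 3.70×24 + 17.31×102 + 2545.81×7 = 88.8 + 1765.62 + 17820.67 = 19675.09
ΣP(Jan 2016)Q(Jan 2016) = 3.25×24 + 12.96×102 + 1955.50×7 = 78 + 1321.92 + 13688.5 = 15088.42
L = 19675.09 / 15088.42 × 100 = 130.3986
Paasche component (current-period weights):
ΣP(Feb 2016)Q(Feb 2016) = 3.70×20 + 17.31×121 + 2545.81×6 = 74 + 2094.51 + 15274.86 = 17443.37
ΣP(Jan 2016)Q(Feb 2016) = 3.25×20 + 12.96×121 + 1955.50×6 = 65 + 1568.16 + 11733 = 13366.16
P = 17443.37 / 13366.16 × 100 = 130.5040
Fisher = √(L × P) = √(130.3986 × 130.5040) = 130.4513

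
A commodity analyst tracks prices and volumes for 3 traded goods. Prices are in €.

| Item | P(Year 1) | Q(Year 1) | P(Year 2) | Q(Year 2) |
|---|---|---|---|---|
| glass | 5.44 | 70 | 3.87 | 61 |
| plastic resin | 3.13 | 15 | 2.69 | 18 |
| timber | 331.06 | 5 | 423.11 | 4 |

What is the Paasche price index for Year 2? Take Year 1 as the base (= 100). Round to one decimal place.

115.4

Paasche price index uses current-period quantities as weights.
ΣP(Year 2)·Q(Year 2) = 3.87×61 + 2.69×18 + 423.11×4 = 236.07 + 48.42 + 1692.44 = 1976.93
ΣP(Year 1)·Q(Year 2) = 5.44×61 + 3.13×18 + 331.06×4 = 331.84 + 56.34 + 1324.24 = 1712.42
Index = 1976.93 / 1712.42 × 100 = 115.4466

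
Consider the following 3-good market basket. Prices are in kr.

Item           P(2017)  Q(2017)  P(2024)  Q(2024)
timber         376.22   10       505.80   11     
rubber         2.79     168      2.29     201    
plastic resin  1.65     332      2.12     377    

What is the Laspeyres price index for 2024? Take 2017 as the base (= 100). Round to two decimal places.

Laspeyres price index uses base-period quantities as weights.
ΣP(2024)·Q(2017) = 505.80×10 + 2.29×168 + 2.12×332 = 5058 + 384.72 + 703.84 = 6146.56
ΣP(2017)·Q(2017) = 376.22×10 + 2.79×168 + 1.65×332 = 3762.2 + 468.72 + 547.8 = 4778.72
Index = 6146.56 / 4778.72 × 100 = 128.6236

128.62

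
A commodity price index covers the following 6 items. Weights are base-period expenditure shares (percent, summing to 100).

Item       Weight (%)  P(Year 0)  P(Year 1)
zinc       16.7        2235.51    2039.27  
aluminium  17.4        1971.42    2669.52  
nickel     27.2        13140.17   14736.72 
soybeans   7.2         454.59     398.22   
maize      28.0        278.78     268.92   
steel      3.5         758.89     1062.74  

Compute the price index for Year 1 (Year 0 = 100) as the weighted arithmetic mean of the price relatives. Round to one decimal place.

107.5

zinc: 16.7 × (2039.27/2235.51) = 16.7 × 0.912217 = 15.2340
aluminium: 17.4 × (2669.52/1971.42) = 17.4 × 1.354110 = 23.5615
nickel: 27.2 × (14736.72/13140.17) = 27.2 × 1.121501 = 30.5048
soybeans: 7.2 × (398.22/454.59) = 7.2 × 0.875998 = 6.3072
maize: 28.0 × (268.92/278.78) = 28.0 × 0.964632 = 27.0097
steel: 3.5 × (1062.74/758.89) = 3.5 × 1.400387 = 4.9014
Index = Σ wᵢ·(p₁ᵢ/p₀ᵢ) = 15.2340 + 23.5615 + 30.5048 + 6.3072 + 27.0097 + 4.9014 = 107.5186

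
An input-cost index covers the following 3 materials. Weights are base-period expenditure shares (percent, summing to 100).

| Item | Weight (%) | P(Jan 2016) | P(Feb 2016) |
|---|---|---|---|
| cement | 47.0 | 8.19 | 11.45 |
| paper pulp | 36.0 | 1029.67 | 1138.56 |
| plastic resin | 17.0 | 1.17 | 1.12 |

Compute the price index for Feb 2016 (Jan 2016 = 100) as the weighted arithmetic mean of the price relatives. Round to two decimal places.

cement: 47.0 × (11.45/8.19) = 47.0 × 1.398046 = 65.7082
paper pulp: 36.0 × (1138.56/1029.67) = 36.0 × 1.105752 = 39.8071
plastic resin: 17.0 × (1.12/1.17) = 17.0 × 0.957265 = 16.2735
Index = Σ wᵢ·(p₁ᵢ/p₀ᵢ) = 65.7082 + 39.8071 + 16.2735 = 121.7888

121.79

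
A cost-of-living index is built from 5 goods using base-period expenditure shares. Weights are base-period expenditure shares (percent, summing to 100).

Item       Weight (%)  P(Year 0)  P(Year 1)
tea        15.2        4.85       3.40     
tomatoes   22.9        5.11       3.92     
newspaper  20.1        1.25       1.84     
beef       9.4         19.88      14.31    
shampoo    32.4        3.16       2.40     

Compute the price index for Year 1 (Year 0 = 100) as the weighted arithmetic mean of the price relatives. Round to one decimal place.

tea: 15.2 × (3.40/4.85) = 15.2 × 0.701031 = 10.6557
tomatoes: 22.9 × (3.92/5.11) = 22.9 × 0.767123 = 17.5671
newspaper: 20.1 × (1.84/1.25) = 20.1 × 1.472000 = 29.5872
beef: 9.4 × (14.31/19.88) = 9.4 × 0.719819 = 6.7663
shampoo: 32.4 × (2.40/3.16) = 32.4 × 0.759494 = 24.6076
Index = Σ wᵢ·(p₁ᵢ/p₀ᵢ) = 10.6557 + 17.5671 + 29.5872 + 6.7663 + 24.6076 = 89.1839

89.2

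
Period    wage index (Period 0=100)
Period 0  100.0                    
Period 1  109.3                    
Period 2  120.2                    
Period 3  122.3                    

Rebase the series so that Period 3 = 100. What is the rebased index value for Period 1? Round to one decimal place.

Rebased(Period 1) = 109.3 / 122.3 × 100 = 89.3704

89.4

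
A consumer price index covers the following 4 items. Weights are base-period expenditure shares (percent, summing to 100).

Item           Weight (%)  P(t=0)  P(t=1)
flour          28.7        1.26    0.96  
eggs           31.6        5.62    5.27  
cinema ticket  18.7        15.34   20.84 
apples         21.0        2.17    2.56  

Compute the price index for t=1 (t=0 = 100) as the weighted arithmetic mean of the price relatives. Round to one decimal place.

flour: 28.7 × (0.96/1.26) = 28.7 × 0.761905 = 21.8667
eggs: 31.6 × (5.27/5.62) = 31.6 × 0.937722 = 29.6320
cinema ticket: 18.7 × (20.84/15.34) = 18.7 × 1.358540 = 25.4047
apples: 21.0 × (2.56/2.17) = 21.0 × 1.179724 = 24.7742
Index = Σ wᵢ·(p₁ᵢ/p₀ᵢ) = 21.8667 + 29.6320 + 25.4047 + 24.7742 = 101.6776

101.7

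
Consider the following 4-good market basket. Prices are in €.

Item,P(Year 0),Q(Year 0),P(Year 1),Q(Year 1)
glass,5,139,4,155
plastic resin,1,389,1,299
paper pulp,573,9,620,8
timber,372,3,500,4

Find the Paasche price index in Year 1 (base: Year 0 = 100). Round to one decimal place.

110.3

Paasche price index uses current-period quantities as weights.
ΣP(Year 1)·Q(Year 1) = 4×155 + 1×299 + 620×8 + 500×4 = 620 + 299 + 4960 + 2000 = 7879
ΣP(Year 0)·Q(Year 1) = 5×155 + 1×299 + 573×8 + 372×4 = 775 + 299 + 4584 + 1488 = 7146
Index = 7879 / 7146 × 100 = 110.2575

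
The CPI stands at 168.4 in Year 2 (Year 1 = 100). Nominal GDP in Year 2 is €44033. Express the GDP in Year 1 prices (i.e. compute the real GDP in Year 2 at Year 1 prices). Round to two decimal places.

26147.86

Real = Nominal ÷ (Index/100) = 44033 ÷ (168.4/100)
     = 44033 ÷ 1.684 = 26147.8622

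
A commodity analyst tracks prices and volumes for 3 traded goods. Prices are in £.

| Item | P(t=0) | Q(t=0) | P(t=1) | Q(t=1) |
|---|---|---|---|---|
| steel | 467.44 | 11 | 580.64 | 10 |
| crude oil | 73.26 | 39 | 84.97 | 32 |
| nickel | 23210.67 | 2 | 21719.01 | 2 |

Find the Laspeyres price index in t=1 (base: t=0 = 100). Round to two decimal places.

97.65

Laspeyres price index uses base-period quantities as weights.
ΣP(t=1)·Q(t=0) = 580.64×11 + 84.97×39 + 21719.01×2 = 6387.04 + 3313.83 + 43438.02 = 53138.89
ΣP(t=0)·Q(t=0) = 467.44×11 + 73.26×39 + 23210.67×2 = 5141.84 + 2857.14 + 46421.34 = 54420.32
Index = 53138.89 / 54420.32 × 100 = 97.6453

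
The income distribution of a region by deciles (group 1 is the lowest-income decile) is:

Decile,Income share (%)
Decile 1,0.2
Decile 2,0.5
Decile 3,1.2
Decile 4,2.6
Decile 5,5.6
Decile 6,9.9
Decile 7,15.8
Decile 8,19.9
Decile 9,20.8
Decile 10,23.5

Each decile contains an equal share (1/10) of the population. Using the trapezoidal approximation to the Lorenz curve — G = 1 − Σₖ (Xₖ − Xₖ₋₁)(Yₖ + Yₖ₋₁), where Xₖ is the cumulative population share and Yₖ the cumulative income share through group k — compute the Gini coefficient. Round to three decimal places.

0.489

Cumulative income shares Yₖ: 0.0020, 0.0070, 0.0190, 0.0450, 0.1010, 0.2000, 0.3580, 0.5570, 0.7650, 1.0000
Σ (Xₖ−Xₖ₋₁)(Yₖ+Yₖ₋₁) = (1/10)(0.0020+0.0000) + (1/10)(0.0070+0.0020) + (1/10)(0.0190+0.0070) + (1/10)(0.0450+0.0190) + (1/10)(0.1010+0.0450) + (1/10)(0.2000+0.1010) + (1/10)(0.3580+0.2000) + (1/10)(0.5570+0.3580) + (1/10)(0.7650+0.5570) + (1/10)(1.0000+0.7650)
  = 0.0002 + 0.0009 + 0.0026 + 0.0064 + 0.0146 + 0.0301 + 0.0558 + 0.0915 + 0.1322 + 0.1765 = 0.5108
G = 1 − 0.5108 = 0.4892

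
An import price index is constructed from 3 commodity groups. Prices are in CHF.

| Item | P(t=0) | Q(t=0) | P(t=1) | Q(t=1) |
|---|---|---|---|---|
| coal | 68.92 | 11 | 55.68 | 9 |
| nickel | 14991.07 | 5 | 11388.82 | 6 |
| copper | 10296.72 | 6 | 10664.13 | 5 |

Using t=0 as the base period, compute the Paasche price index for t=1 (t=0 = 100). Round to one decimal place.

86.0

Paasche price index uses current-period quantities as weights.
ΣP(t=1)·Q(t=1) = 55.68×9 + 11388.82×6 + 10664.13×5 = 501.12 + 68332.92 + 53320.65 = 122154.69
ΣP(t=0)·Q(t=1) = 68.92×9 + 14991.07×6 + 10296.72×5 = 620.28 + 89946.42 + 51483.6 = 142050.3
Index = 122154.69 / 142050.3 × 100 = 85.9940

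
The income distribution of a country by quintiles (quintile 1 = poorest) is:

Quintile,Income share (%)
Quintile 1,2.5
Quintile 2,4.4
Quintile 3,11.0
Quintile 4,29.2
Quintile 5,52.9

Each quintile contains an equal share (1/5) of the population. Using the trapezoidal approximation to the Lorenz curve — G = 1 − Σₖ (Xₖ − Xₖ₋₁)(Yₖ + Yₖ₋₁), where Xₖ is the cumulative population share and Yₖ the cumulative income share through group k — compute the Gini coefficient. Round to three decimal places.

Cumulative income shares Yₖ: 0.0250, 0.0690, 0.1790, 0.4710, 1.0000
Σ (Xₖ−Xₖ₋₁)(Yₖ+Yₖ₋₁) = (1/5)(0.0250+0.0000) + (1/5)(0.0690+0.0250) + (1/5)(0.1790+0.0690) + (1/5)(0.4710+0.1790) + (1/5)(1.0000+0.4710)
  = 0.0050 + 0.0188 + 0.0496 + 0.1300 + 0.2942 = 0.4976
G = 1 − 0.4976 = 0.5024

0.502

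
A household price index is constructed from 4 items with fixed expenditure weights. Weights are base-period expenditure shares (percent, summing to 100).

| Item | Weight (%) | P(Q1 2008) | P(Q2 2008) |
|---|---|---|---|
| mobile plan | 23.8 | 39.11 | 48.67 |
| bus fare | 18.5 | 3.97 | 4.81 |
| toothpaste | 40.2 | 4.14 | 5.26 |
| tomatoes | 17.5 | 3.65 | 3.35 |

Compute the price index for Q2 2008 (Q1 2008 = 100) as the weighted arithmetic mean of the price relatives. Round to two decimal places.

mobile plan: 23.8 × (48.67/39.11) = 23.8 × 1.244439 = 29.6176
bus fare: 18.5 × (4.81/3.97) = 18.5 × 1.211587 = 22.4144
toothpaste: 40.2 × (5.26/4.14) = 40.2 × 1.270531 = 51.0754
tomatoes: 17.5 × (3.35/3.65) = 17.5 × 0.917808 = 16.0616
Index = Σ wᵢ·(p₁ᵢ/p₀ᵢ) = 29.6176 + 22.4144 + 51.0754 + 16.0616 = 119.1690

119.17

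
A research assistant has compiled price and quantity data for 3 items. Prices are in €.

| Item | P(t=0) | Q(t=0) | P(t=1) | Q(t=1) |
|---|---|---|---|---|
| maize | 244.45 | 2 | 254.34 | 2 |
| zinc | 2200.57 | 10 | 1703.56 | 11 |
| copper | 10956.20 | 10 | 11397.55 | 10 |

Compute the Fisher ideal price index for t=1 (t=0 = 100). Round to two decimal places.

99.41

Laspeyres component (base-period weights):
ΣP(t=1)Q(t=0) = 254.34×2 + 1703.56×10 + 11397.55×10 = 508.68 + 17035.6 + 113975.5 = 131519.78
ΣP(t=0)Q(t=0) = 244.45×2 + 2200.57×10 + 10956.20×10 = 488.9 + 22005.7 + 109562 = 132056.6
L = 131519.78 / 132056.6 × 100 = 99.5935
Paasche component (current-period weights):
ΣP(t=1)Q(t=1) = 254.34×2 + 1703.56×11 + 11397.55×10 = 508.68 + 18739.16 + 113975.5 = 133223.34
ΣP(t=0)Q(t=1) = 244.45×2 + 2200.57×11 + 10956.20×10 = 488.9 + 24206.27 + 109562 = 134257.17
P = 133223.34 / 134257.17 × 100 = 99.2300
Fisher = √(L × P) = √(99.5935 × 99.2300) = 99.4116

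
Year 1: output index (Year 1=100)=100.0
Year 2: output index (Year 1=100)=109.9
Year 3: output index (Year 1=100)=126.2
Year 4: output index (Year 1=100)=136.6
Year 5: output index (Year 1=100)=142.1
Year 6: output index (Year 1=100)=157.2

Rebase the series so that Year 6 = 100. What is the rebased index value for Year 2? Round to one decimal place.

Rebased(Year 2) = 109.9 / 157.2 × 100 = 69.9109

69.9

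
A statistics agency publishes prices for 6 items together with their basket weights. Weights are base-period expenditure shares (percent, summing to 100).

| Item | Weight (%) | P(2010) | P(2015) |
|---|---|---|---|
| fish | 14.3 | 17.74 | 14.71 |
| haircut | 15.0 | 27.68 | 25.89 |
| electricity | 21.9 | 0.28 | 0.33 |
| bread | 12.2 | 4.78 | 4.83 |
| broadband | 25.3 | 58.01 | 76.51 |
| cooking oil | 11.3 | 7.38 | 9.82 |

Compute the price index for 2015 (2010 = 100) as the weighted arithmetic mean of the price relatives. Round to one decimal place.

112.4

fish: 14.3 × (14.71/17.74) = 14.3 × 0.829200 = 11.8576
haircut: 15.0 × (25.89/27.68) = 15.0 × 0.935332 = 14.0300
electricity: 21.9 × (0.33/0.28) = 21.9 × 1.178571 = 25.8107
bread: 12.2 × (4.83/4.78) = 12.2 × 1.010460 = 12.3276
broadband: 25.3 × (76.51/58.01) = 25.3 × 1.318911 = 33.3684
cooking oil: 11.3 × (9.82/7.38) = 11.3 × 1.330623 = 15.0360
Index = Σ wᵢ·(p₁ᵢ/p₀ᵢ) = 11.8576 + 14.0300 + 25.8107 + 12.3276 + 33.3684 + 15.0360 = 112.4303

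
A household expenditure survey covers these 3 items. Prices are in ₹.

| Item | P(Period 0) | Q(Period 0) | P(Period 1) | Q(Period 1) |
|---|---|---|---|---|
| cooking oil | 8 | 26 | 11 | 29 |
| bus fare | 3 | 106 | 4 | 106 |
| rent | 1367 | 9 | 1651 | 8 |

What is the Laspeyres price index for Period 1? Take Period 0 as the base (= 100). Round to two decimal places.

121.36

Laspeyres price index uses base-period quantities as weights.
ΣP(Period 1)·Q(Period 0) = 11×26 + 4×106 + 1651×9 = 286 + 424 + 14859 = 15569
ΣP(Period 0)·Q(Period 0) = 8×26 + 3×106 + 1367×9 = 208 + 318 + 12303 = 12829
Index = 15569 / 12829 × 100 = 121.3579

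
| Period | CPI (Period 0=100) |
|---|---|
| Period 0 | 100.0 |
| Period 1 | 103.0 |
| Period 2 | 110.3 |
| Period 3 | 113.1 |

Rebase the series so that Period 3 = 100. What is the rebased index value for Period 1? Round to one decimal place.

91.1

Rebased(Period 1) = 103.0 / 113.1 × 100 = 91.0698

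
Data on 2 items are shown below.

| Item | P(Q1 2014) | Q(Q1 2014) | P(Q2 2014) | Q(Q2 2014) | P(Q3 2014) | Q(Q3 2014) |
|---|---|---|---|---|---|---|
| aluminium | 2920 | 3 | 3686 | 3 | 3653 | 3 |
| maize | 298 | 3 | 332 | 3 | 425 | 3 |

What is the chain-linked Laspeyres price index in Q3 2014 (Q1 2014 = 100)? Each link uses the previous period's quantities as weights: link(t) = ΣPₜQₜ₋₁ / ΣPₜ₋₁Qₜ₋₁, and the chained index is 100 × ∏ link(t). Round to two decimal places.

Link Q1 2014→Q2 2014:
ΣP(Q2 2014)Q(Q1 2014) = 3686×3 + 332×3 = 11058 + 996 = 12054
ΣP(Q1 2014)Q(Q1 2014) = 2920×3 + 298×3 = 8760 + 894 = 9654
link = 12054/9654 = 1.248602
Link Q2 2014→Q3 2014:
ΣP(Q3 2014)Q(Q2 2014) = 3653×3 + 425×3 = 10959 + 1275 = 12234
ΣP(Q2 2014)Q(Q2 2014) = 3686×3 + 332×3 = 11058 + 996 = 12054
link = 12234/12054 = 1.014933
Chained index = 100 × 1.248602 × 1.014933 = 126.7247

126.72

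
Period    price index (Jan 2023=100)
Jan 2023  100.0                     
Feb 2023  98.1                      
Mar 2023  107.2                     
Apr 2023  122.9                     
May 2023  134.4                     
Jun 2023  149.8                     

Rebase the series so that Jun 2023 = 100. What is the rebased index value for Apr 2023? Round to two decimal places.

82.04

Rebased(Apr 2023) = 122.9 / 149.8 × 100 = 82.0427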